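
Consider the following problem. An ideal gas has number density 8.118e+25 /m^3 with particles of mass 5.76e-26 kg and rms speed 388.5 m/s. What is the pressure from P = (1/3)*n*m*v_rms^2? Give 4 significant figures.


Step 1: v_rms^2 = 388.5^2 = 1.509e+05
Step 2: n*m = 8.118e+25*5.76e-26 = 4.676
Step 3: P = (1/3)*4.676*1.509e+05 = 2.353e+05 Pa

2.353e+05


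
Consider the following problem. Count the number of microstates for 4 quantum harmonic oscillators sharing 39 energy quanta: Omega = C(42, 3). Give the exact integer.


Step 1: Use binomial coefficient C(42, 3)
Step 2: Numerator = 42! / 39!
Step 3: Denominator = 3!
Step 4: Omega = 11480

11480


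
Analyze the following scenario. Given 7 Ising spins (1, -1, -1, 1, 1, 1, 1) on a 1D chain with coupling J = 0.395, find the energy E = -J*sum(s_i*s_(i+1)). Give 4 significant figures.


Step 1: Nearest-neighbor products: -1, 1, -1, 1, 1, 1
Step 2: Sum of products = 2
Step 3: E = -0.395 * 2 = -0.79

-0.79


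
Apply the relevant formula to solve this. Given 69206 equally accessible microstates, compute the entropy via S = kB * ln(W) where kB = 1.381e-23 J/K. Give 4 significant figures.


Step 1: ln(W) = ln(69206) = 11.14
Step 2: S = kB * ln(W) = 1.381e-23 * 11.14
Step 3: S = 1.539e-22 J/K

1.539e-22


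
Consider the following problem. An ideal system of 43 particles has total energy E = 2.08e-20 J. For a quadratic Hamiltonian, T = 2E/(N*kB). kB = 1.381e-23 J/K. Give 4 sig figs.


Step 1: Numerator = 2*E = 2*2.08e-20 = 4.16e-20 J
Step 2: Denominator = N*kB = 43*1.381e-23 = 5.938e-22
Step 3: T = 4.16e-20 / 5.938e-22 = 70.05 K

70.05


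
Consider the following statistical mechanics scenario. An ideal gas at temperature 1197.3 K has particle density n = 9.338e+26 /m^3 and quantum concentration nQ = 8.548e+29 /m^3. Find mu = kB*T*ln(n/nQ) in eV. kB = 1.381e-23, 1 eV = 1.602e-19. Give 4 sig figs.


Step 1: n/nQ = 9.338e+26/8.548e+29 = 0.001092
Step 2: ln(n/nQ) = -6.819
Step 3: mu = kB*T*ln(n/nQ) = 1.653e-20*-6.819 = -1.128e-19 J
Step 4: Convert to eV: -1.128e-19/1.602e-19 = -0.7038 eV

-0.7038


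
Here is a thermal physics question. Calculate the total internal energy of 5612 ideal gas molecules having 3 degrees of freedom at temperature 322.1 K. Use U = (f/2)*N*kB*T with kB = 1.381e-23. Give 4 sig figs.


Step 1: f/2 = 3/2 = 1.5
Step 2: N*kB*T = 5612*1.381e-23*322.1 = 2.496e-17
Step 3: U = 1.5 * 2.496e-17 = 3.744e-17 J

3.744e-17


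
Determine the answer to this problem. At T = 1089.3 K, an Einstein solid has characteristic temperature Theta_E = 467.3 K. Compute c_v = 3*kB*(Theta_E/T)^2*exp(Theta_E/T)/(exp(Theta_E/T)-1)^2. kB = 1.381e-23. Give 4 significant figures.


Step 1: x = Theta_E/T = 467.3/1089.3 = 0.429
Step 2: x^2 = 0.184
Step 3: exp(x) = 1.536
Step 4: c_v = 3*1.381e-23*0.184*1.536/(1.536-1)^2 = 4.08e-23

4.08e-23


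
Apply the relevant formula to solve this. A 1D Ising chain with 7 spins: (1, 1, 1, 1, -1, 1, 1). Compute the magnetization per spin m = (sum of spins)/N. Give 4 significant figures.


Step 1: Count up spins (+1): 6, down spins (-1): 1
Step 2: Total magnetization M = 6 - 1 = 5
Step 3: m = M/N = 5/7 = 0.7143

0.7143


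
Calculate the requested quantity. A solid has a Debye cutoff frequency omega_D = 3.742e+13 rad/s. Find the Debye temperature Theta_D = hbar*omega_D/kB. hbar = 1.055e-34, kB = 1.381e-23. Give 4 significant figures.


Step 1: hbar*omega_D = 1.055e-34 * 3.742e+13 = 3.948e-21 J
Step 2: Theta_D = 3.948e-21 / 1.381e-23
Step 3: Theta_D = 285.9 K

285.9


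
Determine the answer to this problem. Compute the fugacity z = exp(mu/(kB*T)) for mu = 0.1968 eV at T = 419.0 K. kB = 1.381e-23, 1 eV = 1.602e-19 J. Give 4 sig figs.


Step 1: Convert mu to Joules: 0.1968*1.602e-19 = 3.153e-20 J
Step 2: kB*T = 1.381e-23*419.0 = 5.786e-21 J
Step 3: mu/(kB*T) = 5.449
Step 4: z = exp(5.449) = 232.4

232.4


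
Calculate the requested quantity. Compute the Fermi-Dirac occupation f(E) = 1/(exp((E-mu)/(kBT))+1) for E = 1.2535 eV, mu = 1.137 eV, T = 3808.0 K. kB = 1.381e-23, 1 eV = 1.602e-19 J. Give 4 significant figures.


Step 1: (E - mu) = 1.2535 - 1.137 = 0.1165 eV
Step 2: Convert: (E-mu)*eV = 1.866e-20 J
Step 3: x = (E-mu)*eV/(kB*T) = 0.3549
Step 4: f = 1/(exp(0.3549)+1) = 0.4122

0.4122


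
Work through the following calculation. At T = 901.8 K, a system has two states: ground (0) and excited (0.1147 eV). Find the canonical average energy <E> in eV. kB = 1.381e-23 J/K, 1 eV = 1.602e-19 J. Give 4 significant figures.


Step 1: beta*E = 0.1147*1.602e-19/(1.381e-23*901.8) = 1.475
Step 2: exp(-beta*E) = 0.2287
Step 3: <E> = 0.1147*0.2287/(1+0.2287) = 0.02135 eV

0.02135


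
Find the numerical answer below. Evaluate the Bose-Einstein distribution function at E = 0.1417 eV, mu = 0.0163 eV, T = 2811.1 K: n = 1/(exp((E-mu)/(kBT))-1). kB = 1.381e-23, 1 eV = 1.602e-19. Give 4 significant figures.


Step 1: (E - mu) = 0.1254 eV
Step 2: x = (E-mu)*eV/(kB*T) = 0.1254*1.602e-19/(1.381e-23*2811.1) = 0.5175
Step 3: exp(x) = 1.678
Step 4: n = 1/(exp(x)-1) = 1.475

1.475


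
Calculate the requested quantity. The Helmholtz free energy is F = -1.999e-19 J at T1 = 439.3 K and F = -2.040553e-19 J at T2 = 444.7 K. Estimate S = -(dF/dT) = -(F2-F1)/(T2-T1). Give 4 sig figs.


Step 1: dF = F2 - F1 = -2.040553e-19 - (-1.999e-19) = -4.1553e-21 J
Step 2: dT = T2 - T1 = 444.7 - 439.3 = 5.4 K
Step 3: S = -dF/dT = -(-4.1553e-21)/5.4 = 7.695e-22 J/K

7.695e-22


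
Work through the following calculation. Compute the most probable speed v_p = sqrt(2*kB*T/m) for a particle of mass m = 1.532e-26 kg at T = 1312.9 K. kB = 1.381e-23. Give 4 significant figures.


Step 1: Numerator = 2*kB*T = 2*1.381e-23*1312.9 = 3.626e-20
Step 2: Ratio = 3.626e-20 / 1.532e-26 = 2.367e+06
Step 3: v_p = sqrt(2.367e+06) = 1539 m/s

1539


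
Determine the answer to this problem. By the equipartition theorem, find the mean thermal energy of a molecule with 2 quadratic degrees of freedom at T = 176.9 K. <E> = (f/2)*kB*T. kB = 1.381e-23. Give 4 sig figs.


Step 1: f/2 = 2/2 = 1
Step 2: kB*T = 1.381e-23 * 176.9 = 2.443e-21
Step 3: <E> = 1 * 2.443e-21 = 2.443e-21 J

2.443e-21


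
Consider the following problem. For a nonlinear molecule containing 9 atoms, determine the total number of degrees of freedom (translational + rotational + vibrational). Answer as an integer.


Step 1: Translational DOF = 3
Step 2: Rotational DOF (nonlinear) = 3
Step 3: Vibrational DOF = 3*9 - 6 = 21
Step 4: Total = 3 + 3 + 21 = 27

27


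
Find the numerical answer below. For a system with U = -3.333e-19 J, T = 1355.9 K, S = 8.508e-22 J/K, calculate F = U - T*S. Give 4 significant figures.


Step 1: T*S = 1355.9 * 8.508e-22 = 1.154e-18 J
Step 2: F = U - T*S = -3.333e-19 - 1.154e-18
Step 3: F = -1.487e-18 J

-1.487e-18


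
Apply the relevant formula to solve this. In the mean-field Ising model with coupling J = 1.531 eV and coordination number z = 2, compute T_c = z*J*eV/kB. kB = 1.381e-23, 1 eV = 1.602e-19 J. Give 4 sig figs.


Step 1: z*J = 2*1.531 = 3.062 eV
Step 2: Convert to Joules: 3.062*1.602e-19 = 4.905e-19 J
Step 3: T_c = 4.905e-19 / 1.381e-23 = 3.552e+04 K

3.552e+04


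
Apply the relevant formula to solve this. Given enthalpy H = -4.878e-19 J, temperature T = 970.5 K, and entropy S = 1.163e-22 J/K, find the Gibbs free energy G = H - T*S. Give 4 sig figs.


Step 1: T*S = 970.5 * 1.163e-22 = 1.129e-19 J
Step 2: G = H - T*S = -4.878e-19 - 1.129e-19
Step 3: G = -6.007e-19 J

-6.007e-19


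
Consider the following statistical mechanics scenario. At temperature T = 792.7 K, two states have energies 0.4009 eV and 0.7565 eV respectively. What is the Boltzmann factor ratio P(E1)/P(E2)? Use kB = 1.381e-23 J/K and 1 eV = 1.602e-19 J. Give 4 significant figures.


Step 1: Compute energy difference dE = E1 - E2 = 0.4009 - 0.7565 = -0.3556 eV
Step 2: Convert to Joules: dE_J = -0.3556 * 1.602e-19 = -5.697e-20 J
Step 3: Compute exponent = -dE_J / (kB * T) = -(-5.697e-20) / (1.381e-23 * 792.7) = 5.204
Step 4: P(E1)/P(E2) = exp(5.204) = 182

182


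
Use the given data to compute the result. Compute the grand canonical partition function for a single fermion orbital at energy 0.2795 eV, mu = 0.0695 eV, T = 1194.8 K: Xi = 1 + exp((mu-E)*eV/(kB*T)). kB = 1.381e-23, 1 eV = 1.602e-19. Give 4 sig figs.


Step 1: (mu - E) = 0.0695 - 0.2795 = -0.21 eV
Step 2: x = (mu-E)*eV/(kB*T) = -0.21*1.602e-19/(1.381e-23*1194.8) = -2.039
Step 3: exp(x) = 0.1302
Step 4: Xi = 1 + 0.1302 = 1.13

1.13


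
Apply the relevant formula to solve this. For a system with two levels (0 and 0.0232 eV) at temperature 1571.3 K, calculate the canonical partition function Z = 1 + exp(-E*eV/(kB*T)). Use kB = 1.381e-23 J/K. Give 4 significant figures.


Step 1: Compute beta*E = E*eV/(kB*T) = 0.0232*1.602e-19/(1.381e-23*1571.3) = 0.1713
Step 2: exp(-beta*E) = exp(-0.1713) = 0.8426
Step 3: Z = 1 + 0.8426 = 1.843

1.843


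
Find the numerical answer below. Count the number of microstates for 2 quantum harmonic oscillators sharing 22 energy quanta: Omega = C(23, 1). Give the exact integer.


Step 1: Use binomial coefficient C(23, 1)
Step 2: Numerator = 23! / 22!
Step 3: Denominator = 1!
Step 4: Omega = 23

23


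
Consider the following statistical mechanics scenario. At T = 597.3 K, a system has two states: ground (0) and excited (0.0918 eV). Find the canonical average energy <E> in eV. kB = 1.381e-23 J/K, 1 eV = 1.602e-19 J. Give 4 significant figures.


Step 1: beta*E = 0.0918*1.602e-19/(1.381e-23*597.3) = 1.783
Step 2: exp(-beta*E) = 0.1682
Step 3: <E> = 0.0918*0.1682/(1+0.1682) = 0.01321 eV

0.01321


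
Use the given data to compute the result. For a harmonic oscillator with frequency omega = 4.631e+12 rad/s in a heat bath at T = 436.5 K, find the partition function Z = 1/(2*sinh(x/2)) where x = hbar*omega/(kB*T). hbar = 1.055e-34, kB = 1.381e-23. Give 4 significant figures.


Step 1: Compute x = hbar*omega/(kB*T) = 1.055e-34*4.631e+12/(1.381e-23*436.5) = 0.08105
Step 2: x/2 = 0.04052
Step 3: sinh(x/2) = 0.04054
Step 4: Z = 1/(2*0.04054) = 12.33

12.33


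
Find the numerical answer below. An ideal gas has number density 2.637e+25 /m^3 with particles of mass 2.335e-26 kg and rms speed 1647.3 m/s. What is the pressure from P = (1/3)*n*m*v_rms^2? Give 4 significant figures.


Step 1: v_rms^2 = 1647.3^2 = 2.714e+06
Step 2: n*m = 2.637e+25*2.335e-26 = 0.6157
Step 3: P = (1/3)*0.6157*2.714e+06 = 5.57e+05 Pa

5.57e+05


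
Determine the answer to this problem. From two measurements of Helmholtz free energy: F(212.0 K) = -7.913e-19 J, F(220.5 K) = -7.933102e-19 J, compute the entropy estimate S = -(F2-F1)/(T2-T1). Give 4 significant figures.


Step 1: dF = F2 - F1 = -7.933102e-19 - (-7.913e-19) = -2.0102e-21 J
Step 2: dT = T2 - T1 = 220.5 - 212.0 = 8.5 K
Step 3: S = -dF/dT = -(-2.0102e-21)/8.5 = 2.365e-22 J/K

2.365e-22


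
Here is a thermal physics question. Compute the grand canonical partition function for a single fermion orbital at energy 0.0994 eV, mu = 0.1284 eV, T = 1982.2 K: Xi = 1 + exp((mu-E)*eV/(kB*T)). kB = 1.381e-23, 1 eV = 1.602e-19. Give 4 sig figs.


Step 1: (mu - E) = 0.1284 - 0.0994 = 0.029 eV
Step 2: x = (mu-E)*eV/(kB*T) = 0.029*1.602e-19/(1.381e-23*1982.2) = 0.1697
Step 3: exp(x) = 1.185
Step 4: Xi = 1 + 1.185 = 2.185

2.185


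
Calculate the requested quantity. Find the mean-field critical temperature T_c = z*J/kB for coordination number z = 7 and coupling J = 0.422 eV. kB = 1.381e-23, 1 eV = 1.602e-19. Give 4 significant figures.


Step 1: z*J = 7*0.422 = 2.954 eV
Step 2: Convert to Joules: 2.954*1.602e-19 = 4.732e-19 J
Step 3: T_c = 4.732e-19 / 1.381e-23 = 3.427e+04 K

3.427e+04


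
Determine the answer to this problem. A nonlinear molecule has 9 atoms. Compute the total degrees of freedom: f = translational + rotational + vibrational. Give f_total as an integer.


Step 1: Translational DOF = 3
Step 2: Rotational DOF (nonlinear) = 3
Step 3: Vibrational DOF = 3*9 - 6 = 21
Step 4: Total = 3 + 3 + 21 = 27

27


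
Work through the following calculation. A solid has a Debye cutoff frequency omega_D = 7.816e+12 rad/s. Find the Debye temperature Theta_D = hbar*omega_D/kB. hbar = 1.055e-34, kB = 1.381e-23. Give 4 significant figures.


Step 1: hbar*omega_D = 1.055e-34 * 7.816e+12 = 8.246e-22 J
Step 2: Theta_D = 8.246e-22 / 1.381e-23
Step 3: Theta_D = 59.71 K

59.71


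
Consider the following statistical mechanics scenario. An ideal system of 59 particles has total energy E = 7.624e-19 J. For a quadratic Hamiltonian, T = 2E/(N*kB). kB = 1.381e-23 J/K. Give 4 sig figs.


Step 1: Numerator = 2*E = 2*7.624e-19 = 1.525e-18 J
Step 2: Denominator = N*kB = 59*1.381e-23 = 8.148e-22
Step 3: T = 1.525e-18 / 8.148e-22 = 1871 K

1871


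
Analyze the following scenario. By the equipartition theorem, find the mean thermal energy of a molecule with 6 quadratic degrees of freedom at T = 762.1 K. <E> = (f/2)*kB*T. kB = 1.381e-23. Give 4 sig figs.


Step 1: f/2 = 6/2 = 3
Step 2: kB*T = 1.381e-23 * 762.1 = 1.052e-20
Step 3: <E> = 3 * 1.052e-20 = 3.157e-20 J

3.157e-20


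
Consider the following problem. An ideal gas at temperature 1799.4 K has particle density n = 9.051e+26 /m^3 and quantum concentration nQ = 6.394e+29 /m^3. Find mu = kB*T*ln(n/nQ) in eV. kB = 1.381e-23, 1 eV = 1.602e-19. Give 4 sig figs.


Step 1: n/nQ = 9.051e+26/6.394e+29 = 0.001416
Step 2: ln(n/nQ) = -6.56
Step 3: mu = kB*T*ln(n/nQ) = 2.485e-20*-6.56 = -1.63e-19 J
Step 4: Convert to eV: -1.63e-19/1.602e-19 = -1.018 eV

-1.018


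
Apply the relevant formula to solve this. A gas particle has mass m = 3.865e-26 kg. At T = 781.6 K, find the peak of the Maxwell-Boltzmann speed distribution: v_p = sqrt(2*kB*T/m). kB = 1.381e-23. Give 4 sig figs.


Step 1: Numerator = 2*kB*T = 2*1.381e-23*781.6 = 2.159e-20
Step 2: Ratio = 2.159e-20 / 3.865e-26 = 5.585e+05
Step 3: v_p = sqrt(5.585e+05) = 747.4 m/s

747.4


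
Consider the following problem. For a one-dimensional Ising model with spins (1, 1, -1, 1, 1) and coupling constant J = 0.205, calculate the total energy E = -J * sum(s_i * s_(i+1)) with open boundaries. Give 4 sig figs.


Step 1: Nearest-neighbor products: 1, -1, -1, 1
Step 2: Sum of products = 0
Step 3: E = -0.205 * 0 = 0

0


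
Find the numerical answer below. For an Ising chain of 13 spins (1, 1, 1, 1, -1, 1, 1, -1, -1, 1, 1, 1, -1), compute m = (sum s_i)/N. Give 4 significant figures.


Step 1: Count up spins (+1): 9, down spins (-1): 4
Step 2: Total magnetization M = 9 - 4 = 5
Step 3: m = M/N = 5/13 = 0.3846

0.3846


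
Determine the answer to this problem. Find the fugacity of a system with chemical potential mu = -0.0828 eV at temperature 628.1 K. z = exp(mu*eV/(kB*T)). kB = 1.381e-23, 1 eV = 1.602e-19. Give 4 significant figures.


Step 1: Convert mu to Joules: -0.0828*1.602e-19 = -1.326e-20 J
Step 2: kB*T = 1.381e-23*628.1 = 8.674e-21 J
Step 3: mu/(kB*T) = -1.529
Step 4: z = exp(-1.529) = 0.2167

0.2167


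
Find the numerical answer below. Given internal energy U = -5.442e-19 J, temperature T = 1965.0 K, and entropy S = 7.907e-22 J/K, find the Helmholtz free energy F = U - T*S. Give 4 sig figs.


Step 1: T*S = 1965.0 * 7.907e-22 = 1.554e-18 J
Step 2: F = U - T*S = -5.442e-19 - 1.554e-18
Step 3: F = -2.098e-18 J

-2.098e-18


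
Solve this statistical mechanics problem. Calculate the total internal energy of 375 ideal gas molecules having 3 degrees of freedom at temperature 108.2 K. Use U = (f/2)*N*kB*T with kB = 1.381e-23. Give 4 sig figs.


Step 1: f/2 = 3/2 = 1.5
Step 2: N*kB*T = 375*1.381e-23*108.2 = 5.603e-19
Step 3: U = 1.5 * 5.603e-19 = 8.405e-19 J

8.405e-19


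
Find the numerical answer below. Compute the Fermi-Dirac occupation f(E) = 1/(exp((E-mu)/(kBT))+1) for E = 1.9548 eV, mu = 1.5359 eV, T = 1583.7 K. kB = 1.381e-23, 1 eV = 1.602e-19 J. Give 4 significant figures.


Step 1: (E - mu) = 1.9548 - 1.5359 = 0.4189 eV
Step 2: Convert: (E-mu)*eV = 6.711e-20 J
Step 3: x = (E-mu)*eV/(kB*T) = 3.068
Step 4: f = 1/(exp(3.068)+1) = 0.04443

0.04443


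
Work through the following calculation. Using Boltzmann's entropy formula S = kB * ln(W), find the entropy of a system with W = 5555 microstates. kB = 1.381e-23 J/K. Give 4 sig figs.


Step 1: ln(W) = ln(5555) = 8.622
Step 2: S = kB * ln(W) = 1.381e-23 * 8.622
Step 3: S = 1.191e-22 J/K

1.191e-22


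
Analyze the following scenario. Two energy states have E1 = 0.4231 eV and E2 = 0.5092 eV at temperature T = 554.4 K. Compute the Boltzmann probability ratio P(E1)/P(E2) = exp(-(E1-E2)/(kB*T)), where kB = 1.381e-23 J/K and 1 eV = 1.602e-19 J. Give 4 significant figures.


Step 1: Compute energy difference dE = E1 - E2 = 0.4231 - 0.5092 = -0.0861 eV
Step 2: Convert to Joules: dE_J = -0.0861 * 1.602e-19 = -1.379e-20 J
Step 3: Compute exponent = -dE_J / (kB * T) = -(-1.379e-20) / (1.381e-23 * 554.4) = 1.802
Step 4: P(E1)/P(E2) = exp(1.802) = 6.059

6.059


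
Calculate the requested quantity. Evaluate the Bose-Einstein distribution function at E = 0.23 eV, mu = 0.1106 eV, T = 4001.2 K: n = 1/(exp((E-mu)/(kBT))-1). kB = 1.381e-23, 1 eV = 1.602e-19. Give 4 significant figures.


Step 1: (E - mu) = 0.1194 eV
Step 2: x = (E-mu)*eV/(kB*T) = 0.1194*1.602e-19/(1.381e-23*4001.2) = 0.3462
Step 3: exp(x) = 1.414
Step 4: n = 1/(exp(x)-1) = 2.418

2.418


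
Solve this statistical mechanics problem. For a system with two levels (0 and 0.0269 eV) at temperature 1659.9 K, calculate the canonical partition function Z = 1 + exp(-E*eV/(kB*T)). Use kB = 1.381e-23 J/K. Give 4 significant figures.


Step 1: Compute beta*E = E*eV/(kB*T) = 0.0269*1.602e-19/(1.381e-23*1659.9) = 0.188
Step 2: exp(-beta*E) = exp(-0.188) = 0.8286
Step 3: Z = 1 + 0.8286 = 1.829

1.829


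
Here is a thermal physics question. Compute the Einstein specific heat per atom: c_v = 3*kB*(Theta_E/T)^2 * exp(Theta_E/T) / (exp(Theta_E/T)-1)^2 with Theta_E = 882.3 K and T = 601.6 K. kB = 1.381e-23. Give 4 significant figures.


Step 1: x = Theta_E/T = 882.3/601.6 = 1.467
Step 2: x^2 = 2.151
Step 3: exp(x) = 4.334
Step 4: c_v = 3*1.381e-23*2.151*4.334/(4.334-1)^2 = 3.474e-23

3.474e-23


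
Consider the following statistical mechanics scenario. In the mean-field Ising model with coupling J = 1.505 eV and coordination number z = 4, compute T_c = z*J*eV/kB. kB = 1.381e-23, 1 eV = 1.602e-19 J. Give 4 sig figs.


Step 1: z*J = 4*1.505 = 6.02 eV
Step 2: Convert to Joules: 6.02*1.602e-19 = 9.644e-19 J
Step 3: T_c = 9.644e-19 / 1.381e-23 = 6.983e+04 K

6.983e+04


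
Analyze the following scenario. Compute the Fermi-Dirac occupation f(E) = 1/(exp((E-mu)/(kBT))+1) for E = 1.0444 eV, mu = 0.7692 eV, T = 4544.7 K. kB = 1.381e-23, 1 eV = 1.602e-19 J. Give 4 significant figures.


Step 1: (E - mu) = 1.0444 - 0.7692 = 0.2752 eV
Step 2: Convert: (E-mu)*eV = 4.409e-20 J
Step 3: x = (E-mu)*eV/(kB*T) = 0.7024
Step 4: f = 1/(exp(0.7024)+1) = 0.3313

0.3313


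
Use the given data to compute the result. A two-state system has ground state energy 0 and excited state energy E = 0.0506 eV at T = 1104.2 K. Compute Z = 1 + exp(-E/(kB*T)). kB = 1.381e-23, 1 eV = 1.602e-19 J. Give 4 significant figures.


Step 1: Compute beta*E = E*eV/(kB*T) = 0.0506*1.602e-19/(1.381e-23*1104.2) = 0.5316
Step 2: exp(-beta*E) = exp(-0.5316) = 0.5877
Step 3: Z = 1 + 0.5877 = 1.588

1.588


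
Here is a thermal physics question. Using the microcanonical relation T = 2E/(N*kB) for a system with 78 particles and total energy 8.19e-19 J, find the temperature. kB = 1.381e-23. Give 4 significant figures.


Step 1: Numerator = 2*E = 2*8.19e-19 = 1.638e-18 J
Step 2: Denominator = N*kB = 78*1.381e-23 = 1.077e-21
Step 3: T = 1.638e-18 / 1.077e-21 = 1521 K

1521


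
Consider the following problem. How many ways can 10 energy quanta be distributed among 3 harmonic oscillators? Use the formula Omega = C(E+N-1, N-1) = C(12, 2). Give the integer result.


Step 1: Use binomial coefficient C(12, 2)
Step 2: Numerator = 12! / 10!
Step 3: Denominator = 2!
Step 4: Omega = 66

66


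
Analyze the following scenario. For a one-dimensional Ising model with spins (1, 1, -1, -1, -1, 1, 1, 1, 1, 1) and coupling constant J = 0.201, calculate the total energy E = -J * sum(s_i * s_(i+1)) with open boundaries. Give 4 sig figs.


Step 1: Nearest-neighbor products: 1, -1, 1, 1, -1, 1, 1, 1, 1
Step 2: Sum of products = 5
Step 3: E = -0.201 * 5 = -1.005

-1.005


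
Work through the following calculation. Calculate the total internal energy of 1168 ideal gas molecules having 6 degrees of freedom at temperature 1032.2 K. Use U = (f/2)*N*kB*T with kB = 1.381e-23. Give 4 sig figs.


Step 1: f/2 = 6/2 = 3.0
Step 2: N*kB*T = 1168*1.381e-23*1032.2 = 1.665e-17
Step 3: U = 3.0 * 1.665e-17 = 4.995e-17 J

4.995e-17


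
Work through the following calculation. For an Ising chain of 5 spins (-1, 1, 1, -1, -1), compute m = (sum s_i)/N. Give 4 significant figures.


Step 1: Count up spins (+1): 2, down spins (-1): 3
Step 2: Total magnetization M = 2 - 3 = -1
Step 3: m = M/N = -1/5 = -0.2

-0.2


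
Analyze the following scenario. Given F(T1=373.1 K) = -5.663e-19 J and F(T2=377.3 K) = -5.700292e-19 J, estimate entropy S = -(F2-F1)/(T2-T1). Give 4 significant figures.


Step 1: dF = F2 - F1 = -5.700292e-19 - (-5.663e-19) = -3.7292e-21 J
Step 2: dT = T2 - T1 = 377.3 - 373.1 = 4.2 K
Step 3: S = -dF/dT = -(-3.7292e-21)/4.2 = 8.879e-22 J/K

8.879e-22


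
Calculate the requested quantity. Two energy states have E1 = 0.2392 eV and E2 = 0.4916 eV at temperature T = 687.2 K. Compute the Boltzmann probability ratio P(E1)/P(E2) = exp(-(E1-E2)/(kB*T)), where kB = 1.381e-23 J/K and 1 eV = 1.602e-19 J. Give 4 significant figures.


Step 1: Compute energy difference dE = E1 - E2 = 0.2392 - 0.4916 = -0.2524 eV
Step 2: Convert to Joules: dE_J = -0.2524 * 1.602e-19 = -4.043e-20 J
Step 3: Compute exponent = -dE_J / (kB * T) = -(-4.043e-20) / (1.381e-23 * 687.2) = 4.261
Step 4: P(E1)/P(E2) = exp(4.261) = 70.86

70.86


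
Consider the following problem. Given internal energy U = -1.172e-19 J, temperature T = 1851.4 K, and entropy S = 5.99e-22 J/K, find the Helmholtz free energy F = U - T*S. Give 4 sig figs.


Step 1: T*S = 1851.4 * 5.99e-22 = 1.109e-18 J
Step 2: F = U - T*S = -1.172e-19 - 1.109e-18
Step 3: F = -1.226e-18 J

-1.226e-18


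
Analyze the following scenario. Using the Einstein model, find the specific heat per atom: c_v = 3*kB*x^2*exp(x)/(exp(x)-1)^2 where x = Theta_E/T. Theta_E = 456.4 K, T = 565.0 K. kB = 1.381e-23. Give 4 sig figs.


Step 1: x = Theta_E/T = 456.4/565.0 = 0.8078
Step 2: x^2 = 0.6525
Step 3: exp(x) = 2.243
Step 4: c_v = 3*1.381e-23*0.6525*2.243/(2.243-1)^2 = 3.925e-23

3.925e-23


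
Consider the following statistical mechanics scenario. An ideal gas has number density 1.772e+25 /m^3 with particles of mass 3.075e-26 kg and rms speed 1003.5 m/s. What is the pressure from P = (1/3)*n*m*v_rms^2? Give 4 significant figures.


Step 1: v_rms^2 = 1003.5^2 = 1.007e+06
Step 2: n*m = 1.772e+25*3.075e-26 = 0.5449
Step 3: P = (1/3)*0.5449*1.007e+06 = 1.829e+05 Pa

1.829e+05


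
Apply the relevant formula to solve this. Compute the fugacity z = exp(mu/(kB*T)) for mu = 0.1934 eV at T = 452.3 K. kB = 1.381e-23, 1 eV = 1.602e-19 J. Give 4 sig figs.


Step 1: Convert mu to Joules: 0.1934*1.602e-19 = 3.098e-20 J
Step 2: kB*T = 1.381e-23*452.3 = 6.246e-21 J
Step 3: mu/(kB*T) = 4.96
Step 4: z = exp(4.96) = 142.6

142.6


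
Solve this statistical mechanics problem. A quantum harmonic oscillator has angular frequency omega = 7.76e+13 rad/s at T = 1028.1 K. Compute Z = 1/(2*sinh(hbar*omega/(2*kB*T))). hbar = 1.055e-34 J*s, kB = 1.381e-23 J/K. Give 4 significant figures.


Step 1: Compute x = hbar*omega/(kB*T) = 1.055e-34*7.76e+13/(1.381e-23*1028.1) = 0.5766
Step 2: x/2 = 0.2883
Step 3: sinh(x/2) = 0.2923
Step 4: Z = 1/(2*0.2923) = 1.71

1.71


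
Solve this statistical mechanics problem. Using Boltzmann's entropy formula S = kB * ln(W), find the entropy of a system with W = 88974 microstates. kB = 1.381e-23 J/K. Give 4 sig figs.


Step 1: ln(W) = ln(88974) = 11.4
Step 2: S = kB * ln(W) = 1.381e-23 * 11.4
Step 3: S = 1.574e-22 J/K

1.574e-22


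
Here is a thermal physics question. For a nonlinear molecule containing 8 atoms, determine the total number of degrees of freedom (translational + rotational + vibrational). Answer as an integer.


Step 1: Translational DOF = 3
Step 2: Rotational DOF (nonlinear) = 3
Step 3: Vibrational DOF = 3*8 - 6 = 18
Step 4: Total = 3 + 3 + 18 = 24

24


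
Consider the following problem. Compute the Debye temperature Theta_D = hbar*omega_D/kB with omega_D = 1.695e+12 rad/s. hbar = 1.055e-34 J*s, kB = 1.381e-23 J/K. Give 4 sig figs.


Step 1: hbar*omega_D = 1.055e-34 * 1.695e+12 = 1.788e-22 J
Step 2: Theta_D = 1.788e-22 / 1.381e-23
Step 3: Theta_D = 12.95 K

12.95


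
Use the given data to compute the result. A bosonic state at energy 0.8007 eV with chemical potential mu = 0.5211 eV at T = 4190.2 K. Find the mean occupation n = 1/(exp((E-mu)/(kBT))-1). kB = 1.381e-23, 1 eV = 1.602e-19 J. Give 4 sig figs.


Step 1: (E - mu) = 0.2796 eV
Step 2: x = (E-mu)*eV/(kB*T) = 0.2796*1.602e-19/(1.381e-23*4190.2) = 0.7741
Step 3: exp(x) = 2.169
Step 4: n = 1/(exp(x)-1) = 0.8558

0.8558


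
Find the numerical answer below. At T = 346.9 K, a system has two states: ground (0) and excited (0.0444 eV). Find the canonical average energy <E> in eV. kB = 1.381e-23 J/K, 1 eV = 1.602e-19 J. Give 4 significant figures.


Step 1: beta*E = 0.0444*1.602e-19/(1.381e-23*346.9) = 1.485
Step 2: exp(-beta*E) = 0.2266
Step 3: <E> = 0.0444*0.2266/(1+0.2266) = 0.008201 eV

0.008201


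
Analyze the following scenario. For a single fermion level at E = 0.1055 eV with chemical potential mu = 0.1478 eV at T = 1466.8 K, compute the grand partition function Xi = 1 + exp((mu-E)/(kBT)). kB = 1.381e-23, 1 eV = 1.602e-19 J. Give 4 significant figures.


Step 1: (mu - E) = 0.1478 - 0.1055 = 0.0423 eV
Step 2: x = (mu-E)*eV/(kB*T) = 0.0423*1.602e-19/(1.381e-23*1466.8) = 0.3345
Step 3: exp(x) = 1.397
Step 4: Xi = 1 + 1.397 = 2.397

2.397


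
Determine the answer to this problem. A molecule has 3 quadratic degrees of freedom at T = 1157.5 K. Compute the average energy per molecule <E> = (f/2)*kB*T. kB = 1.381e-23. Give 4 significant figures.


Step 1: f/2 = 3/2 = 1.5
Step 2: kB*T = 1.381e-23 * 1157.5 = 1.599e-20
Step 3: <E> = 1.5 * 1.599e-20 = 2.398e-20 J

2.398e-20


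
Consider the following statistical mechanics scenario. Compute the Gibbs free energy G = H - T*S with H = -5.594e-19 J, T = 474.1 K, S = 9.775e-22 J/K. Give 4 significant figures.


Step 1: T*S = 474.1 * 9.775e-22 = 4.634e-19 J
Step 2: G = H - T*S = -5.594e-19 - 4.634e-19
Step 3: G = -1.023e-18 J

-1.023e-18


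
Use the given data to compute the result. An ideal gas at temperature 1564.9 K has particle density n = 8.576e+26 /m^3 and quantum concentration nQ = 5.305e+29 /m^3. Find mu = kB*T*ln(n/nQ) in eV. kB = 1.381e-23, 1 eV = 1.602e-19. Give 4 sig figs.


Step 1: n/nQ = 8.576e+26/5.305e+29 = 0.001617
Step 2: ln(n/nQ) = -6.427
Step 3: mu = kB*T*ln(n/nQ) = 2.161e-20*-6.427 = -1.389e-19 J
Step 4: Convert to eV: -1.389e-19/1.602e-19 = -0.8671 eV

-0.8671


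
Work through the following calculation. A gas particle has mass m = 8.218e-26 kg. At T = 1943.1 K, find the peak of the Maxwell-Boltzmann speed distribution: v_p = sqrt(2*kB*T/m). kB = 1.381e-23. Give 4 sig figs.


Step 1: Numerator = 2*kB*T = 2*1.381e-23*1943.1 = 5.367e-20
Step 2: Ratio = 5.367e-20 / 8.218e-26 = 6.531e+05
Step 3: v_p = sqrt(6.531e+05) = 808.1 m/s

808.1


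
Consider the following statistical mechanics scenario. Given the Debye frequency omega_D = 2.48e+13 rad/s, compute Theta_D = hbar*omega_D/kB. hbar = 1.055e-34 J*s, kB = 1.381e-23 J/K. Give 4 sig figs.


Step 1: hbar*omega_D = 1.055e-34 * 2.48e+13 = 2.616e-21 J
Step 2: Theta_D = 2.616e-21 / 1.381e-23
Step 3: Theta_D = 189.5 K

189.5


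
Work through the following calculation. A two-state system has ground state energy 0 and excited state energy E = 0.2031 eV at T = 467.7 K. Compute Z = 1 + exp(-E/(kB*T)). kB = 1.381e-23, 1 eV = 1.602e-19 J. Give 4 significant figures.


Step 1: Compute beta*E = E*eV/(kB*T) = 0.2031*1.602e-19/(1.381e-23*467.7) = 5.037
Step 2: exp(-beta*E) = exp(-5.037) = 0.00649
Step 3: Z = 1 + 0.00649 = 1.006

1.006


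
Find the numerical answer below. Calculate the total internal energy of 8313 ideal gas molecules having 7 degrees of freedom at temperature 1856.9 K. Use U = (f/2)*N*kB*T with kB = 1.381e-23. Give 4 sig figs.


Step 1: f/2 = 7/2 = 3.5
Step 2: N*kB*T = 8313*1.381e-23*1856.9 = 2.132e-16
Step 3: U = 3.5 * 2.132e-16 = 7.461e-16 J

7.461e-16


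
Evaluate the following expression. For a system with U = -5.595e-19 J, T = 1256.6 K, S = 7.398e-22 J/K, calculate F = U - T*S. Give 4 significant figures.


Step 1: T*S = 1256.6 * 7.398e-22 = 9.296e-19 J
Step 2: F = U - T*S = -5.595e-19 - 9.296e-19
Step 3: F = -1.489e-18 J

-1.489e-18


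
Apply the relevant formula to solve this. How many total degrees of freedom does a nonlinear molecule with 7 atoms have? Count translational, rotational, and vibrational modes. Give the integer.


Step 1: Translational DOF = 3
Step 2: Rotational DOF (nonlinear) = 3
Step 3: Vibrational DOF = 3*7 - 6 = 15
Step 4: Total = 3 + 3 + 15 = 21

21


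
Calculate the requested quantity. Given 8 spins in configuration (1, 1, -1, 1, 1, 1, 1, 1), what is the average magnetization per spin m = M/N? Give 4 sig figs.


Step 1: Count up spins (+1): 7, down spins (-1): 1
Step 2: Total magnetization M = 7 - 1 = 6
Step 3: m = M/N = 6/8 = 0.75

0.75


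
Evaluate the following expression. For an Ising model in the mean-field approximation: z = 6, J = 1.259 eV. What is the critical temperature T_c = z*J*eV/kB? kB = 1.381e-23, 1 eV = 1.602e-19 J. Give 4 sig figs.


Step 1: z*J = 6*1.259 = 7.554 eV
Step 2: Convert to Joules: 7.554*1.602e-19 = 1.21e-18 J
Step 3: T_c = 1.21e-18 / 1.381e-23 = 8.763e+04 K

8.763e+04


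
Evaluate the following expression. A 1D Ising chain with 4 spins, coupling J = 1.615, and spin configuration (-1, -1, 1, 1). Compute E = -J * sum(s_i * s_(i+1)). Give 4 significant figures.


Step 1: Nearest-neighbor products: 1, -1, 1
Step 2: Sum of products = 1
Step 3: E = -1.615 * 1 = -1.615

-1.615


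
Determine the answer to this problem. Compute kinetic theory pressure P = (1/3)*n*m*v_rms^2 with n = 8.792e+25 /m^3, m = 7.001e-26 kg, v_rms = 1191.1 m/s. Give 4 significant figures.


Step 1: v_rms^2 = 1191.1^2 = 1.419e+06
Step 2: n*m = 8.792e+25*7.001e-26 = 6.155
Step 3: P = (1/3)*6.155*1.419e+06 = 2.911e+06 Pa

2.911e+06


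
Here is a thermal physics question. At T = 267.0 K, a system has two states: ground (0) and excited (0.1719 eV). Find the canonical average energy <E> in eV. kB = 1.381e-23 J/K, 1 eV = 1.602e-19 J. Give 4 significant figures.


Step 1: beta*E = 0.1719*1.602e-19/(1.381e-23*267.0) = 7.469
Step 2: exp(-beta*E) = 0.0005708
Step 3: <E> = 0.1719*0.0005708/(1+0.0005708) = 9.806e-05 eV

9.806e-05


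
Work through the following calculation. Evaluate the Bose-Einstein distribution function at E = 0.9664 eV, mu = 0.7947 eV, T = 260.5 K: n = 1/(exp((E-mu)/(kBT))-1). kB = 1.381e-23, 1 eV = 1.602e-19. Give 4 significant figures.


Step 1: (E - mu) = 0.1717 eV
Step 2: x = (E-mu)*eV/(kB*T) = 0.1717*1.602e-19/(1.381e-23*260.5) = 7.646
Step 3: exp(x) = 2092
Step 4: n = 1/(exp(x)-1) = 0.0004782

0.0004782


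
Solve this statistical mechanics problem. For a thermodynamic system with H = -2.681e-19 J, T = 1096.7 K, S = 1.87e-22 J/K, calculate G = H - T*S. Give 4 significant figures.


Step 1: T*S = 1096.7 * 1.87e-22 = 2.051e-19 J
Step 2: G = H - T*S = -2.681e-19 - 2.051e-19
Step 3: G = -4.732e-19 J

-4.732e-19


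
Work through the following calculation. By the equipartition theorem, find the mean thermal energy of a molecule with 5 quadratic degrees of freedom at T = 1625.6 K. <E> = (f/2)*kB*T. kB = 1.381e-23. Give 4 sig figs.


Step 1: f/2 = 5/2 = 2.5
Step 2: kB*T = 1.381e-23 * 1625.6 = 2.245e-20
Step 3: <E> = 2.5 * 2.245e-20 = 5.612e-20 J

5.612e-20


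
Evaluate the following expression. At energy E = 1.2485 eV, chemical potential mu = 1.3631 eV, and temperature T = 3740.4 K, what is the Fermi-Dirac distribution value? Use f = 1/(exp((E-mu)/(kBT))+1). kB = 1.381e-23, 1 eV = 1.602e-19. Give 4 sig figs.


Step 1: (E - mu) = 1.2485 - 1.3631 = -0.1146 eV
Step 2: Convert: (E-mu)*eV = -1.836e-20 J
Step 3: x = (E-mu)*eV/(kB*T) = -0.3554
Step 4: f = 1/(exp(-0.3554)+1) = 0.5879

0.5879


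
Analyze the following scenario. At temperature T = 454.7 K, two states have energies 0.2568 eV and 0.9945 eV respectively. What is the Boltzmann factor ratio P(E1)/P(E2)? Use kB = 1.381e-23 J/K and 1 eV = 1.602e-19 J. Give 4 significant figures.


Step 1: Compute energy difference dE = E1 - E2 = 0.2568 - 0.9945 = -0.7377 eV
Step 2: Convert to Joules: dE_J = -0.7377 * 1.602e-19 = -1.182e-19 J
Step 3: Compute exponent = -dE_J / (kB * T) = -(-1.182e-19) / (1.381e-23 * 454.7) = 18.82
Step 4: P(E1)/P(E2) = exp(18.82) = 1.491e+08

1.491e+08


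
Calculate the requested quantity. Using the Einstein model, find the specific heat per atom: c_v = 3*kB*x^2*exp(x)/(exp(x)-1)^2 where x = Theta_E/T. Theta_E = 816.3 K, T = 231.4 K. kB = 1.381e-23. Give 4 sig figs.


Step 1: x = Theta_E/T = 816.3/231.4 = 3.528
Step 2: x^2 = 12.44
Step 3: exp(x) = 34.04
Step 4: c_v = 3*1.381e-23*12.44*34.04/(34.04-1)^2 = 1.607e-23

1.607e-23


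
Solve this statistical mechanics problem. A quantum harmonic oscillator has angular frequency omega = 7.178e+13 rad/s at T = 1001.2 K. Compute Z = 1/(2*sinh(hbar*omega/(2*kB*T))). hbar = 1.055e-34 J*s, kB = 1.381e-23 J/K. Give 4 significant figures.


Step 1: Compute x = hbar*omega/(kB*T) = 1.055e-34*7.178e+13/(1.381e-23*1001.2) = 0.5477
Step 2: x/2 = 0.2738
Step 3: sinh(x/2) = 0.2773
Step 4: Z = 1/(2*0.2773) = 1.803

1.803


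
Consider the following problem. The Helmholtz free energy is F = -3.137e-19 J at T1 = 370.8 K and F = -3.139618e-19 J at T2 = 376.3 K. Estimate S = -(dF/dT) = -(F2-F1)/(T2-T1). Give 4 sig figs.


Step 1: dF = F2 - F1 = -3.139618e-19 - (-3.137e-19) = -2.618e-22 J
Step 2: dT = T2 - T1 = 376.3 - 370.8 = 5.5 K
Step 3: S = -dF/dT = -(-2.618e-22)/5.5 = 4.76e-23 J/K

4.76e-23


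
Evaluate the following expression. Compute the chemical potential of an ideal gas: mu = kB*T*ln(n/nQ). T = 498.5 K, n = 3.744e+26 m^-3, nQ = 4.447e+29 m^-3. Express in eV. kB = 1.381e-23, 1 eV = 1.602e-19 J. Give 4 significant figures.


Step 1: n/nQ = 3.744e+26/4.447e+29 = 0.0008419
Step 2: ln(n/nQ) = -7.08
Step 3: mu = kB*T*ln(n/nQ) = 6.884e-21*-7.08 = -4.874e-20 J
Step 4: Convert to eV: -4.874e-20/1.602e-19 = -0.3042 eV

-0.3042


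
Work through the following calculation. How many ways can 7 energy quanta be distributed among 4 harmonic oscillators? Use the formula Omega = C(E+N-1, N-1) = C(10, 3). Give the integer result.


Step 1: Use binomial coefficient C(10, 3)
Step 2: Numerator = 10! / 7!
Step 3: Denominator = 3!
Step 4: Omega = 120

120


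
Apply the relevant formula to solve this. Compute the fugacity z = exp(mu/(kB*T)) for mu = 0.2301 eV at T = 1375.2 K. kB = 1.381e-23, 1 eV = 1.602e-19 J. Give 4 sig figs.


Step 1: Convert mu to Joules: 0.2301*1.602e-19 = 3.686e-20 J
Step 2: kB*T = 1.381e-23*1375.2 = 1.899e-20 J
Step 3: mu/(kB*T) = 1.941
Step 4: z = exp(1.941) = 6.966

6.966


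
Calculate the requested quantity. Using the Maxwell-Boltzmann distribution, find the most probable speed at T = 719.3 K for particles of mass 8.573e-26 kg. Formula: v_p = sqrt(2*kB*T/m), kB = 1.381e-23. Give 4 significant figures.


Step 1: Numerator = 2*kB*T = 2*1.381e-23*719.3 = 1.987e-20
Step 2: Ratio = 1.987e-20 / 8.573e-26 = 2.317e+05
Step 3: v_p = sqrt(2.317e+05) = 481.4 m/s

481.4


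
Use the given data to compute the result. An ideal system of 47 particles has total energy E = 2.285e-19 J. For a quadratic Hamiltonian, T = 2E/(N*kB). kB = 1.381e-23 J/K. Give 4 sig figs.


Step 1: Numerator = 2*E = 2*2.285e-19 = 4.57e-19 J
Step 2: Denominator = N*kB = 47*1.381e-23 = 6.491e-22
Step 3: T = 4.57e-19 / 6.491e-22 = 704.1 K

704.1


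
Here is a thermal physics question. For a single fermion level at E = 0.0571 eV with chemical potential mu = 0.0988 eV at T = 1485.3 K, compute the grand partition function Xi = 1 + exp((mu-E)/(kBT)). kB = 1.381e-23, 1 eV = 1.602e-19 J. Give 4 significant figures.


Step 1: (mu - E) = 0.0988 - 0.0571 = 0.0417 eV
Step 2: x = (mu-E)*eV/(kB*T) = 0.0417*1.602e-19/(1.381e-23*1485.3) = 0.3257
Step 3: exp(x) = 1.385
Step 4: Xi = 1 + 1.385 = 2.385

2.385


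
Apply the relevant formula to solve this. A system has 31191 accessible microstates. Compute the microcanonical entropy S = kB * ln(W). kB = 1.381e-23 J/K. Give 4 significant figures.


Step 1: ln(W) = ln(31191) = 10.35
Step 2: S = kB * ln(W) = 1.381e-23 * 10.35
Step 3: S = 1.429e-22 J/K

1.429e-22


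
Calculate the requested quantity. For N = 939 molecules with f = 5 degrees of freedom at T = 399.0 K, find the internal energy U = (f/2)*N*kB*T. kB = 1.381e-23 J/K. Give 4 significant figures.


Step 1: f/2 = 5/2 = 2.5
Step 2: N*kB*T = 939*1.381e-23*399.0 = 5.174e-18
Step 3: U = 2.5 * 5.174e-18 = 1.294e-17 J

1.294e-17


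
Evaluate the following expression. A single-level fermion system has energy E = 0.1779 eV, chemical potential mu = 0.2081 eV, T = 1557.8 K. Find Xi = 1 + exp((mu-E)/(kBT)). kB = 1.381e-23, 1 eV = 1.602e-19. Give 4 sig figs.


Step 1: (mu - E) = 0.2081 - 0.1779 = 0.0302 eV
Step 2: x = (mu-E)*eV/(kB*T) = 0.0302*1.602e-19/(1.381e-23*1557.8) = 0.2249
Step 3: exp(x) = 1.252
Step 4: Xi = 1 + 1.252 = 2.252

2.252


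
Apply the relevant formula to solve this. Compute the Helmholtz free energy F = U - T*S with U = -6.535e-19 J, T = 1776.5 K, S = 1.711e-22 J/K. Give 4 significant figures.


Step 1: T*S = 1776.5 * 1.711e-22 = 3.04e-19 J
Step 2: F = U - T*S = -6.535e-19 - 3.04e-19
Step 3: F = -9.575e-19 J

-9.575e-19


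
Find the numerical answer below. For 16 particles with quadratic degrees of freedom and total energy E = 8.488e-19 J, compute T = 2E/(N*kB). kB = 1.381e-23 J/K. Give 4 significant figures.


Step 1: Numerator = 2*E = 2*8.488e-19 = 1.698e-18 J
Step 2: Denominator = N*kB = 16*1.381e-23 = 2.21e-22
Step 3: T = 1.698e-18 / 2.21e-22 = 7683 K

7683


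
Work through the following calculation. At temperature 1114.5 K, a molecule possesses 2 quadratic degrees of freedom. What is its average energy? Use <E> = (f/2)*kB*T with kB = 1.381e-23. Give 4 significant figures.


Step 1: f/2 = 2/2 = 1
Step 2: kB*T = 1.381e-23 * 1114.5 = 1.539e-20
Step 3: <E> = 1 * 1.539e-20 = 1.539e-20 J

1.539e-20


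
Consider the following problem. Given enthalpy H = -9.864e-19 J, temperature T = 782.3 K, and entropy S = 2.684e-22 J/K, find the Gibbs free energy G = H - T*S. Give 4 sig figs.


Step 1: T*S = 782.3 * 2.684e-22 = 2.1e-19 J
Step 2: G = H - T*S = -9.864e-19 - 2.1e-19
Step 3: G = -1.196e-18 J

-1.196e-18


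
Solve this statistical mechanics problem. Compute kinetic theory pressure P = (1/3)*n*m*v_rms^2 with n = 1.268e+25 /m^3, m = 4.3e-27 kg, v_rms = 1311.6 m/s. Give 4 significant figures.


Step 1: v_rms^2 = 1311.6^2 = 1.72e+06
Step 2: n*m = 1.268e+25*4.3e-27 = 0.05452
Step 3: P = (1/3)*0.05452*1.72e+06 = 3.127e+04 Pa

3.127e+04


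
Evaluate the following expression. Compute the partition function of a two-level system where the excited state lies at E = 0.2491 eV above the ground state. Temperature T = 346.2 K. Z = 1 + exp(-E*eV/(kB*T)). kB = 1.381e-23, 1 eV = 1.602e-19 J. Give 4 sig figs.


Step 1: Compute beta*E = E*eV/(kB*T) = 0.2491*1.602e-19/(1.381e-23*346.2) = 8.347
Step 2: exp(-beta*E) = exp(-8.347) = 0.0002372
Step 3: Z = 1 + 0.0002372 = 1

1


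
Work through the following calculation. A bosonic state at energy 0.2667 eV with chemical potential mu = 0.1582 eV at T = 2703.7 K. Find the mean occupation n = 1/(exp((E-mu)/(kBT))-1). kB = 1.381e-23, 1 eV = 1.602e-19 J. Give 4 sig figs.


Step 1: (E - mu) = 0.1085 eV
Step 2: x = (E-mu)*eV/(kB*T) = 0.1085*1.602e-19/(1.381e-23*2703.7) = 0.4655
Step 3: exp(x) = 1.593
Step 4: n = 1/(exp(x)-1) = 1.687

1.687
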